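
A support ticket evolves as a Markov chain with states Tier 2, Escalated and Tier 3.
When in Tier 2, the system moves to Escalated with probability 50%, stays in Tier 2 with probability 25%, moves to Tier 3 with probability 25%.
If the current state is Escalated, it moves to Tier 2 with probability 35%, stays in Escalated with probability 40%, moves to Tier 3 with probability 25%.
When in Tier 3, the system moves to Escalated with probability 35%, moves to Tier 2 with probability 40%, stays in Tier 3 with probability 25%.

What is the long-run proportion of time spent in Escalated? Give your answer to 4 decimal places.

0.4205

Let the stationary distribution be π with π = πP and π_1 + π_2 + π_3 = 1.
π_1 = 0.25·π_1 + 0.35·π_2 + 0.4·π_3
π_2 = 0.5·π_1 + 0.4·π_2 + 0.35·π_3
Solving with the normalization constraint gives π = (0.3295, 0.4205, 0.2500).
So the stationary probability of Escalated is 0.4205.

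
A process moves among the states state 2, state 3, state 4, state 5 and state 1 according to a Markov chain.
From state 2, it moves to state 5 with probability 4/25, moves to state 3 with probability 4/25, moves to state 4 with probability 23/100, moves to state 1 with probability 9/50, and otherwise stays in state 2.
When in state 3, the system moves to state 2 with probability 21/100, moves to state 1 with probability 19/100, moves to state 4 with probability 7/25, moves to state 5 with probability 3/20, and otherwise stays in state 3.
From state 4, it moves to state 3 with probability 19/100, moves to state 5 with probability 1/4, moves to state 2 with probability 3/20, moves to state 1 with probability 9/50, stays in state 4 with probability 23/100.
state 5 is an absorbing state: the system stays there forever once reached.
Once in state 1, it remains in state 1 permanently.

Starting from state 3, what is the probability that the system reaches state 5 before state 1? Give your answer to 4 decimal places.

0.4895

Let h(s) be the probability of absorption at state 5 starting from transient state s. Then h(state 5) = 1 and h(state 1) = 0. By first-step analysis:
h(state 2) = 0.27·h(state 2) + 0.16·h(state 3) + 0.23·h(state 4) + 0.16·1 + 0.18·0
h(state 3) = 0.21·h(state 2) + 0.17·h(state 3) + 0.28·h(state 4) + 0.15·1 + 0.19·0
h(state 4) = 0.15·h(state 2) + 0.19·h(state 3) + 0.23·h(state 4) + 0.25·1 + 0.18·0
Solving: h(state 2) = 0.4973, h(state 3) = 0.4895, h(state 4) = 0.5424.
Starting from state 3, the probability is 0.4895.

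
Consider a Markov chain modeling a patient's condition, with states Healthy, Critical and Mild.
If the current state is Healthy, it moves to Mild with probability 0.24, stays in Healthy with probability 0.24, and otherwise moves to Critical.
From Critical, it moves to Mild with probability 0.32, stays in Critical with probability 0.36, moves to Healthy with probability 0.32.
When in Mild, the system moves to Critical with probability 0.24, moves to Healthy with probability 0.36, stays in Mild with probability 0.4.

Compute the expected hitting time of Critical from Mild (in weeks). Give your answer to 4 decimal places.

Let t(s) be the expected number of weeks to first reach Critical from state s, with t(Critical) = 0. Conditioning on the first week:
t(Healthy) = 1 + 0.24·t(Healthy) + 0.24·t(Mild)
t(Mild) = 1 + 0.36·t(Healthy) + 0.4·t(Mild)
Solving: t(Healthy) = 2.2727, t(Mild) = 3.0303.
Expected weeks from Mild to Critical: 3.0303.

3.0303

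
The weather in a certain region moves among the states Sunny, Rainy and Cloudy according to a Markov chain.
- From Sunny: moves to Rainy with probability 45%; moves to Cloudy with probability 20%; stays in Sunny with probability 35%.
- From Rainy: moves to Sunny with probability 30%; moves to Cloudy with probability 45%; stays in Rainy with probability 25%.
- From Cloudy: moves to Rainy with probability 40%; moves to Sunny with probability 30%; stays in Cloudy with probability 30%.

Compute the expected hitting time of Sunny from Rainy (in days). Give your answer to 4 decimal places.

3.3333

Let t(s) be the expected number of days to first reach Sunny from state s, with t(Sunny) = 0. Conditioning on the first day:
t(Rainy) = 1 + 0.25·t(Rainy) + 0.45·t(Cloudy)
t(Cloudy) = 1 + 0.4·t(Rainy) + 0.3·t(Cloudy)
Solving: t(Rainy) = 3.3333, t(Cloudy) = 3.3333.
Expected days from Rainy to Sunny: 3.3333.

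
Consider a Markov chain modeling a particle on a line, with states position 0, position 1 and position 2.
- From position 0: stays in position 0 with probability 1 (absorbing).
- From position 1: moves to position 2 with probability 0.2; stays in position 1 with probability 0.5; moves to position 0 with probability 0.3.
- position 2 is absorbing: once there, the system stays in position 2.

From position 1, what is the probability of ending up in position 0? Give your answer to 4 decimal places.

Let h(s) be the probability of absorption at position 0 starting from transient state s. Then h(position 0) = 1 and h(position 2) = 0. By first-step analysis:
h(position 1) = 0.3·1 + 0.5·h(position 1) + 0.2·0
Solving: h(position 1) = 0.6000.
Starting from position 1, the probability is 0.6000.

0.6000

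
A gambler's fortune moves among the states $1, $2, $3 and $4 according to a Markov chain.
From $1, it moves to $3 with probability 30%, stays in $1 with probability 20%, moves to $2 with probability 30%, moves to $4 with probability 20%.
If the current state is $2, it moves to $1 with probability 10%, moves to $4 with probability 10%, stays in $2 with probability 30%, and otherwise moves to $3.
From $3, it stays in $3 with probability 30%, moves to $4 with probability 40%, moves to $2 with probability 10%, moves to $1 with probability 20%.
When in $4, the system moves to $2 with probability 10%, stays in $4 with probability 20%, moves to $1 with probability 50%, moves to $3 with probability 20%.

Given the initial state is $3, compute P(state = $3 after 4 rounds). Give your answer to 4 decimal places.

Propagate the distribution vector 4 rounds from $3.
After 0 rounds: (0.0000, 0.0000, 1.0000, 0.0000)
After 1 round: (0.2000, 0.1000, 0.3000, 0.4000)
After 2 rounds: (0.3100, 0.1600, 0.2800, 0.2500)
After 3 rounds: (0.2590, 0.1940, 0.3070, 0.2400)
After 4 rounds: (0.2526, 0.1906, 0.3148, 0.2420)
P(in $3 after 4 rounds) = 0.3148

0.3148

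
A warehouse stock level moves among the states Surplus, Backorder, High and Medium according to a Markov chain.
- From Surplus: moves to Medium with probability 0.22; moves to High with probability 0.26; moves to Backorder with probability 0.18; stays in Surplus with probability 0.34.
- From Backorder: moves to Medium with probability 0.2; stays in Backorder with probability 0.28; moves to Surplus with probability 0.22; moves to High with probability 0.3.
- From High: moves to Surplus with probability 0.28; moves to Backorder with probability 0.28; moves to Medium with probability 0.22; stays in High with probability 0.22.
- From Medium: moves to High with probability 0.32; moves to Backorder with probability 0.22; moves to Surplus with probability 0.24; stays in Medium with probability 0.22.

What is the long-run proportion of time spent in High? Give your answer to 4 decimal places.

Let the stationary distribution be π with π = πP and π_1 + π_2 + π_3 + π_4 = 1.
π_1 = 0.34·π_1 + 0.22·π_2 + 0.28·π_3 + 0.24·π_4
π_2 = 0.18·π_1 + 0.28·π_2 + 0.28·π_3 + 0.22·π_4
π_3 = 0.26·π_1 + 0.3·π_2 + 0.22·π_3 + 0.32·π_4
Solving with the normalization constraint gives π = (0.2734, 0.2397, 0.2716, 0.2152).
So the stationary probability of High is 0.2716.

0.2716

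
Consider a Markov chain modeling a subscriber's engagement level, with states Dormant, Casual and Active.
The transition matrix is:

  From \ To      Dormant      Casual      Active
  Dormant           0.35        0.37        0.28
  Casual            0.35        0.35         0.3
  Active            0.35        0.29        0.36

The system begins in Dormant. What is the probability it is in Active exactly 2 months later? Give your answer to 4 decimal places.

0.3098

Sum over the intermediate state after 1 month:
P = P(Dormant→Dormant)·P(Dormant→Active) + P(Dormant→Casual)·P(Casual→Active) + P(Dormant→Active)·P(Active→Active)
  = 0.35×0.28 + 0.37×0.3 + 0.28×0.36
  = 0.0980 + 0.1110 + 0.1008 = 0.3098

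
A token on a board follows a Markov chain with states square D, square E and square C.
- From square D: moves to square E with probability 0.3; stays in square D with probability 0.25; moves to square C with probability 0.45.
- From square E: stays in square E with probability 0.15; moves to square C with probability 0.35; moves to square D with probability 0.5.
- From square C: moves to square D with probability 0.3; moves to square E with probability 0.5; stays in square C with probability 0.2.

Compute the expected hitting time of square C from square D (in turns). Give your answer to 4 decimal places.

2.3590

Let t(s) be the expected number of turns to first reach square C from state s, with t(square C) = 0. Conditioning on the first turn:
t(square D) = 1 + 0.25·t(square D) + 0.3·t(square E)
t(square E) = 1 + 0.5·t(square D) + 0.15·t(square E)
Solving: t(square D) = 2.3590, t(square E) = 2.5641.
Expected turns from square D to square C: 2.3590.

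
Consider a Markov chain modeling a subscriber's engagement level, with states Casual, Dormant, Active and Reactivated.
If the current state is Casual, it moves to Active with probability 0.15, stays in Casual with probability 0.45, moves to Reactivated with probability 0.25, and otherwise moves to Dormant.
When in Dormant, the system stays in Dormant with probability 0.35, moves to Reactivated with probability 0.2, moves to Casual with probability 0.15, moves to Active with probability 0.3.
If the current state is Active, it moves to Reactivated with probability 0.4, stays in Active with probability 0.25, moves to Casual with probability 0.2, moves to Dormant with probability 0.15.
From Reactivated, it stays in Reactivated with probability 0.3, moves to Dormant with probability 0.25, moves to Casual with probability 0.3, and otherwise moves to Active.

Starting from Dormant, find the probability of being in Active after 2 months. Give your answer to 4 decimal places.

0.2325

Propagate the distribution vector 2 months from Dormant.
After 0 months: (0.0000, 1.0000, 0.0000, 0.0000)
After 1 month: (0.1500, 0.3500, 0.3000, 0.2000)
After 2 months: (0.2400, 0.2400, 0.2325, 0.2875)
P(in Active after 2 months) = 0.2325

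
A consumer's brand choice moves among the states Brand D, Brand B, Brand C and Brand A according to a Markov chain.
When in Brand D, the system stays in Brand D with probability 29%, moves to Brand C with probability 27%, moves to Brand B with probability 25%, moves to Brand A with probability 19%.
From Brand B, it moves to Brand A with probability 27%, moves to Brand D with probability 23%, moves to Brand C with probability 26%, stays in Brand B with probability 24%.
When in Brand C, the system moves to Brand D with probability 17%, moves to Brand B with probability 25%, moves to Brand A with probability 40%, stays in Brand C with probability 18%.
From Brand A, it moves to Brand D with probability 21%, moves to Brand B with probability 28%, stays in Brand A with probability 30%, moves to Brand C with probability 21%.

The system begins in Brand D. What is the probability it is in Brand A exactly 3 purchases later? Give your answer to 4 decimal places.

0.2906

Propagate the distribution vector 3 purchases from Brand D.
After 0 purchases: (1.0000, 0.0000, 0.0000, 0.0000)
After 1 purchase: (0.2900, 0.2500, 0.2700, 0.1900)
After 2 purchases: (0.2274, 0.2532, 0.2318, 0.2876)
After 3 purchases: (0.2240, 0.2561, 0.2294, 0.2906)
P(in Brand A after 3 purchases) = 0.2906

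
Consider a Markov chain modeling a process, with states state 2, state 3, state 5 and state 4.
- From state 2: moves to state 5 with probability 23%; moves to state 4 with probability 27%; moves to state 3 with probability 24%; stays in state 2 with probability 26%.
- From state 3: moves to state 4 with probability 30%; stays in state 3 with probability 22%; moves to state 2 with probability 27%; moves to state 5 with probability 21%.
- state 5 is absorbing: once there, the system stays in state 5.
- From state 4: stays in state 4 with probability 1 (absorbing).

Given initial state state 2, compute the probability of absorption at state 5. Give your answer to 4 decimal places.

0.4485

Let h(s) be the probability of absorption at state 5 starting from transient state s. Then h(state 5) = 1 and h(state 4) = 0. By first-step analysis:
h(state 2) = 0.26·h(state 2) + 0.24·h(state 3) + 0.23·1 + 0.27·0
h(state 3) = 0.27·h(state 2) + 0.22·h(state 3) + 0.21·1 + 0.3·0
Solving: h(state 2) = 0.4485, h(state 3) = 0.4245.
Starting from state 2, the probability is 0.4485.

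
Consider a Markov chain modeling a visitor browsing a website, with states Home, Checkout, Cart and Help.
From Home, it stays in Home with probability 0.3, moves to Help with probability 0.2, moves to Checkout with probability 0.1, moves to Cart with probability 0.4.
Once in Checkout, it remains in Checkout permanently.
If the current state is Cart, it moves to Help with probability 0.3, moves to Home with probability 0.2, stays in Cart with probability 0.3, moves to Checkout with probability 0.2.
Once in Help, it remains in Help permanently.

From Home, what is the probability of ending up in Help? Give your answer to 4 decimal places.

Let h(s) be the probability of absorption at Help starting from transient state s. Then h(Help) = 1 and h(Checkout) = 0. By first-step analysis:
h(Home) = 0.3·h(Home) + 0.1·0 + 0.4·h(Cart) + 0.2·1
h(Cart) = 0.2·h(Home) + 0.2·0 + 0.3·h(Cart) + 0.3·1
Solving: h(Home) = 0.6341, h(Cart) = 0.6098.
Starting from Home, the probability is 0.6341.

0.6341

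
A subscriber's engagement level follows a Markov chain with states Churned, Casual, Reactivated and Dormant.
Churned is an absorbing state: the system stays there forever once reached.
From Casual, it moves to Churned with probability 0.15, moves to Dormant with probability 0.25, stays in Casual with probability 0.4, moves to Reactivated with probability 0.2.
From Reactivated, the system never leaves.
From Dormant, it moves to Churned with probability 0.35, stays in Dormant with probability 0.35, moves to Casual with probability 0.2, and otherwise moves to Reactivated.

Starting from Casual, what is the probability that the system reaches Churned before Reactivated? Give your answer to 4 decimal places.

Let h(s) be the probability of absorption at Churned starting from transient state s. Then h(Churned) = 1 and h(Reactivated) = 0. By first-step analysis:
h(Casual) = 0.15·1 + 0.4·h(Casual) + 0.2·0 + 0.25·h(Dormant)
h(Dormant) = 0.35·1 + 0.2·h(Casual) + 0.1·0 + 0.35·h(Dormant)
Solving: h(Casual) = 0.5441, h(Dormant) = 0.7059.
Starting from Casual, the probability is 0.5441.

0.5441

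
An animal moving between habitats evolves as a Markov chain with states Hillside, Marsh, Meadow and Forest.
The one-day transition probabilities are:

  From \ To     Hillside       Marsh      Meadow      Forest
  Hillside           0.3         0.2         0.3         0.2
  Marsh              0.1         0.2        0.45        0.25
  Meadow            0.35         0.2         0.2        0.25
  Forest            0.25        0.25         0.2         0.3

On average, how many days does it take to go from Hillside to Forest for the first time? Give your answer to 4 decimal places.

4.4444

Let t(s) be the expected number of days to first reach Forest from state s, with t(Forest) = 0. Conditioning on the first day:
t(Hillside) = 1 + 0.3·t(Hillside) + 0.2·t(Marsh) + 0.3·t(Meadow)
t(Marsh) = 1 + 0.1·t(Hillside) + 0.2·t(Marsh) + 0.45·t(Meadow)
t(Meadow) = 1 + 0.35·t(Hillside) + 0.2·t(Marsh) + 0.2·t(Meadow)
Solving: t(Hillside) = 4.4444, t(Marsh) = 4.1919, t(Meadow) = 4.2424.
Expected days from Hillside to Forest: 4.4444.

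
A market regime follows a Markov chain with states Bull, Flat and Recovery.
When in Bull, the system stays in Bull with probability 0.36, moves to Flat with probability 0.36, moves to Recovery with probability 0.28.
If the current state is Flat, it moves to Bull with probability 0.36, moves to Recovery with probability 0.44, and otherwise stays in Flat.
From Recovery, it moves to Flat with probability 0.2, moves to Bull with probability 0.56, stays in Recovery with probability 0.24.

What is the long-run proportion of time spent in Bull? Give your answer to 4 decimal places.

0.4221

Let the stationary distribution be π with π = πP and π_1 + π_2 + π_3 = 1.
π_1 = 0.36·π_1 + 0.36·π_2 + 0.56·π_3
π_2 = 0.36·π_1 + 0.2·π_2 + 0.2·π_3
Solving with the normalization constraint gives π = (0.4221, 0.2675, 0.3104).
So the stationary probability of Bull is 0.4221.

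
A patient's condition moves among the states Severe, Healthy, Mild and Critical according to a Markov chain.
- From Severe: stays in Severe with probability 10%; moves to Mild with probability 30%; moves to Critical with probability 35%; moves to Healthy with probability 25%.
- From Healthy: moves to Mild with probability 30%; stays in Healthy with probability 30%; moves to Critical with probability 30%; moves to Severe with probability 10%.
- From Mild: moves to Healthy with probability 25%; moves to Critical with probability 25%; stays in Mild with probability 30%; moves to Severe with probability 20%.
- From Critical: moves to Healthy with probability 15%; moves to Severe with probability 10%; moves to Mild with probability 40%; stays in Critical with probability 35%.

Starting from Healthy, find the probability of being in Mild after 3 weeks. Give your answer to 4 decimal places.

Propagate the distribution vector 3 weeks from Healthy.
After 0 weeks: (0.0000, 1.0000, 0.0000, 0.0000)
After 1 week: (0.1000, 0.3000, 0.3000, 0.3000)
After 2 weeks: (0.1300, 0.2350, 0.3300, 0.3050)
After 3 weeks: (0.1330, 0.2313, 0.3305, 0.3053)
P(in Mild after 3 weeks) = 0.3305

0.3305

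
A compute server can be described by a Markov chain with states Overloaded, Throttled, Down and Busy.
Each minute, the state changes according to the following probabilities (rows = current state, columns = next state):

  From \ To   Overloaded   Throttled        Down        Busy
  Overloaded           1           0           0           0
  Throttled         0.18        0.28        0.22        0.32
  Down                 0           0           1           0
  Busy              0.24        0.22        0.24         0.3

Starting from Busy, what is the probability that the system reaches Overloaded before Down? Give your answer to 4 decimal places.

Let h(s) be the probability of absorption at Overloaded starting from transient state s. Then h(Overloaded) = 1 and h(Down) = 0. By first-step analysis:
h(Throttled) = 0.18·1 + 0.28·h(Throttled) + 0.22·0 + 0.32·h(Busy)
h(Busy) = 0.24·1 + 0.22·h(Throttled) + 0.24·0 + 0.3·h(Busy)
Solving: h(Throttled) = 0.4677, h(Busy) = 0.4899.
Starting from Busy, the probability is 0.4899.

0.4899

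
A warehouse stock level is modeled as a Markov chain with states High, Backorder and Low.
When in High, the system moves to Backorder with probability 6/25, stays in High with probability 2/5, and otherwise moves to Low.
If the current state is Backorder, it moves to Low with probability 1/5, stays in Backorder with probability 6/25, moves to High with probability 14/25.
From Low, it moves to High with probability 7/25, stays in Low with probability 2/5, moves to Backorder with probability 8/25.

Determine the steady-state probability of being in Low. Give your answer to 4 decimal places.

0.3306

Let the stationary distribution be π with π = πP and π_1 + π_2 + π_3 = 1.
π_1 = 0.4·π_1 + 0.56·π_2 + 0.28·π_3
π_2 = 0.24·π_1 + 0.24·π_2 + 0.32·π_3
Solving with the normalization constraint gives π = (0.4030, 0.2664, 0.3306).
So the stationary probability of Low is 0.3306.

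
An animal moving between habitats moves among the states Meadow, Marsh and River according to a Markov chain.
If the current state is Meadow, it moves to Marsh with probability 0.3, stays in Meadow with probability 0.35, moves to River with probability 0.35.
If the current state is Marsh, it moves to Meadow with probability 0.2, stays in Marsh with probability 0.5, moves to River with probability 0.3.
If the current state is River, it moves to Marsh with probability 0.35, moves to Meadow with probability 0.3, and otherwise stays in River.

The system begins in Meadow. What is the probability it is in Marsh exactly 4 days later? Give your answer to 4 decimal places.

Propagate the distribution vector 4 days from Meadow.
After 0 days: (1.0000, 0.0000, 0.0000)
After 1 day: (0.3500, 0.3000, 0.3500)
After 2 days: (0.2875, 0.3775, 0.3350)
After 3 days: (0.2766, 0.3923, 0.3311)
After 4 days: (0.2746, 0.3950, 0.3304)
P(in Marsh after 4 days) = 0.3950

0.3950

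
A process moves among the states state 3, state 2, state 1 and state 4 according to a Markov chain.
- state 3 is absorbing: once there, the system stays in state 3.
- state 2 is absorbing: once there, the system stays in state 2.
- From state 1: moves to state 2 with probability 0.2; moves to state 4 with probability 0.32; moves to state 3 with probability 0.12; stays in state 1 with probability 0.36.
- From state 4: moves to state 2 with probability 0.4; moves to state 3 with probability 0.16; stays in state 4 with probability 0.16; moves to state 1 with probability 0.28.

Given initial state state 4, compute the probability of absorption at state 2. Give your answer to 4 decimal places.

0.6964

Let h(s) be the probability of absorption at state 2 starting from transient state s. Then h(state 2) = 1 and h(state 3) = 0. By first-step analysis:
h(state 1) = 0.12·0 + 0.2·1 + 0.36·h(state 1) + 0.32·h(state 4)
h(state 4) = 0.16·0 + 0.4·1 + 0.28·h(state 1) + 0.16·h(state 4)
Solving: h(state 1) = 0.6607, h(state 4) = 0.6964.
Starting from state 4, the probability is 0.6964.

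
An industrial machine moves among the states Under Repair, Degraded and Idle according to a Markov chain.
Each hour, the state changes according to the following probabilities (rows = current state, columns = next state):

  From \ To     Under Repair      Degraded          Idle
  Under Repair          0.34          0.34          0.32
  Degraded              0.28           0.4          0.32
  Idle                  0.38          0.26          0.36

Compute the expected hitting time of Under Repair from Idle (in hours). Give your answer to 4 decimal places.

Let t(s) be the expected number of hours to first reach Under Repair from state s, with t(Under Repair) = 0. Conditioning on the first hour:
t(Degraded) = 1 + 0.4·t(Degraded) + 0.32·t(Idle)
t(Idle) = 1 + 0.26·t(Degraded) + 0.36·t(Idle)
Solving: t(Degraded) = 3.1915, t(Idle) = 2.8590.
Expected hours from Idle to Under Repair: 2.8590.

2.8590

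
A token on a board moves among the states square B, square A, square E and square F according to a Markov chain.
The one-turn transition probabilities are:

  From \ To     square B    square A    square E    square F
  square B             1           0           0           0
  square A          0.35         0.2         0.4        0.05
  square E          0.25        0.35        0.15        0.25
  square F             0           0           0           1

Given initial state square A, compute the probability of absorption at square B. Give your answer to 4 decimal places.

Let h(s) be the probability of absorption at square B starting from transient state s. Then h(square B) = 1 and h(square F) = 0. By first-step analysis:
h(square A) = 0.35·1 + 0.2·h(square A) + 0.4·h(square E) + 0.05·0
h(square E) = 0.25·1 + 0.35·h(square A) + 0.15·h(square E) + 0.25·0
Solving: h(square A) = 0.7361, h(square E) = 0.5972.
Starting from square A, the probability is 0.7361.

0.7361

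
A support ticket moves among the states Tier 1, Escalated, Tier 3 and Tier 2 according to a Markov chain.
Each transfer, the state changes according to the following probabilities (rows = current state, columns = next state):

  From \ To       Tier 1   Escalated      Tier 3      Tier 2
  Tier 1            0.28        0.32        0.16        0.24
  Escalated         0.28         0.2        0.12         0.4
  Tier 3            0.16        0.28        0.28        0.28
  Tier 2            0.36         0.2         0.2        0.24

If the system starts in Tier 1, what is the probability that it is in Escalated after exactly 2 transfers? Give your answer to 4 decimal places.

0.2464

Propagate the distribution vector 2 transfers from Tier 1.
After 0 transfers: (1.0000, 0.0000, 0.0000, 0.0000)
After 1 transfer: (0.2800, 0.3200, 0.1600, 0.2400)
After 2 transfers: (0.2800, 0.2464, 0.1760, 0.2976)
P(in Escalated after 2 transfers) = 0.2464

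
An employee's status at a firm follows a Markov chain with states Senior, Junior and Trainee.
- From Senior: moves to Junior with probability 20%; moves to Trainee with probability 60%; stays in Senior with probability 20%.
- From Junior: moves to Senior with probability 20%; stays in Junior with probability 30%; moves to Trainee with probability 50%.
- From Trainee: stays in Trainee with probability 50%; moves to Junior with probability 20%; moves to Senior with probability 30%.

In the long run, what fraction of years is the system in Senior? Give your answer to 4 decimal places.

0.2525

Let the stationary distribution be π with π = πP and π_1 + π_2 + π_3 = 1.
π_1 = 0.2·π_1 + 0.2·π_2 + 0.3·π_3
π_2 = 0.2·π_1 + 0.3·π_2 + 0.2·π_3
Solving with the normalization constraint gives π = (0.2525, 0.2222, 0.5253).
So the stationary probability of Senior is 0.2525.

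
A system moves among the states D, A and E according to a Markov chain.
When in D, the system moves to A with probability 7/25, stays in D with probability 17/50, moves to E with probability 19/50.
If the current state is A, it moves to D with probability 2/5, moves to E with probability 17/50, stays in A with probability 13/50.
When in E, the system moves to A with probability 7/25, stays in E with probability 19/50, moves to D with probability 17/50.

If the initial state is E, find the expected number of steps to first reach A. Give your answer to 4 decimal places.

Let t(s) be the expected number of steps to first reach A from state s, with t(A) = 0. Conditioning on the first step:
t(D) = 1 + 0.34·t(D) + 0.38·t(E)
t(E) = 1 + 0.34·t(D) + 0.38·t(E)
Solving: t(D) = 3.5714, t(E) = 3.5714.
Expected steps from E to A: 3.5714.

3.5714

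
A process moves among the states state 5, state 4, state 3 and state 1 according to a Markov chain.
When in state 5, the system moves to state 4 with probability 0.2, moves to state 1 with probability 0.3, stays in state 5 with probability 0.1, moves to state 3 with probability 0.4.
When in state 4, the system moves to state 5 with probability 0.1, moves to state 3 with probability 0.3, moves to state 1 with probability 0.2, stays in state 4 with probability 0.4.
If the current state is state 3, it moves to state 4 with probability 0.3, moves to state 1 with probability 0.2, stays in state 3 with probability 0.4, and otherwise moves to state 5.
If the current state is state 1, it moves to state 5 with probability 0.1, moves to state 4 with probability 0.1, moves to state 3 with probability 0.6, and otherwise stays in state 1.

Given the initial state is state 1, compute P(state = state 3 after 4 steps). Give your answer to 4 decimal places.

Propagate the distribution vector 4 steps from state 1.
After 0 steps: (0.0000, 0.0000, 0.0000, 1.0000)
After 1 step: (0.1000, 0.1000, 0.6000, 0.2000)
After 2 steps: (0.1000, 0.2600, 0.4300, 0.2100)
After 3 steps: (0.1000, 0.2740, 0.4160, 0.2100)
After 4 steps: (0.1000, 0.2754, 0.4146, 0.2100)
P(in state 3 after 4 steps) = 0.4146

0.4146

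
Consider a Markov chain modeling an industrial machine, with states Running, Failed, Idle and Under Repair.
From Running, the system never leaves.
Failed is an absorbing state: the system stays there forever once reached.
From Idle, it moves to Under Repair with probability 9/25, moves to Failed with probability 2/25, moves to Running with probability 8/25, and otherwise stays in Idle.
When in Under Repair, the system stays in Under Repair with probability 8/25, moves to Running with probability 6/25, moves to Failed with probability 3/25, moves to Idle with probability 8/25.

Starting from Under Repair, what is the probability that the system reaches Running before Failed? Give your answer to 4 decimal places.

0.7092

Let h(s) be the probability of absorption at Running starting from transient state s. Then h(Running) = 1 and h(Failed) = 0. By first-step analysis:
h(Idle) = 0.32·1 + 0.08·0 + 0.24·h(Idle) + 0.36·h(Under Repair)
h(Under Repair) = 0.24·1 + 0.12·0 + 0.32·h(Idle) + 0.32·h(Under Repair)
Solving: h(Idle) = 0.7570, h(Under Repair) = 0.7092.
Starting from Under Repair, the probability is 0.7092.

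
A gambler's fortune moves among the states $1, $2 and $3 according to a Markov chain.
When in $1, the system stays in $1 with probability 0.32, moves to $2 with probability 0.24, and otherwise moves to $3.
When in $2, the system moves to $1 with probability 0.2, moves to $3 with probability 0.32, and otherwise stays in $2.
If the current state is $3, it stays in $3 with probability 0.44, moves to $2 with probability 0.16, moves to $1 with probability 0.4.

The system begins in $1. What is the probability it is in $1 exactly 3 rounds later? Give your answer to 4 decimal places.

0.3214

Propagate the distribution vector 3 rounds from $1.
After 0 rounds: (1.0000, 0.0000, 0.0000)
After 1 round: (0.3200, 0.2400, 0.4400)
After 2 rounds: (0.3264, 0.2624, 0.4112)
After 3 rounds: (0.3214, 0.2701, 0.4085)
P(in $1 after 3 rounds) = 0.3214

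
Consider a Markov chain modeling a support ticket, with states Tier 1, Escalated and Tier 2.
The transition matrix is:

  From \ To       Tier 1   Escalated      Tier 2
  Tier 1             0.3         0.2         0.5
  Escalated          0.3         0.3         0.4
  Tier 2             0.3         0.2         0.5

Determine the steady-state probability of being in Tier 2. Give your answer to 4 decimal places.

0.4778

Let the stationary distribution be π with π = πP and π_1 + π_2 + π_3 = 1.
π_1 = 0.3·π_1 + 0.3·π_2 + 0.3·π_3
π_2 = 0.2·π_1 + 0.3·π_2 + 0.2·π_3
Solving with the normalization constraint gives π = (0.3000, 0.2222, 0.4778).
So the stationary probability of Tier 2 is 0.4778.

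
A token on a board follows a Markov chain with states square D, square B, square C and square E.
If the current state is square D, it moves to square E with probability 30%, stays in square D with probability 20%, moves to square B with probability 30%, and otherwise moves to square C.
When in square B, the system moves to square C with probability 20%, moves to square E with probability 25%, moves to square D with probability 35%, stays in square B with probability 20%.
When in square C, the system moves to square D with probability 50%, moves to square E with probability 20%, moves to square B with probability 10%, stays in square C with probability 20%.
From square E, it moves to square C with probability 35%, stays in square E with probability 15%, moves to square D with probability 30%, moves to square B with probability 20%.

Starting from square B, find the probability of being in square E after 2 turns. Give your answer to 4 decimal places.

Propagate the distribution vector 2 turns from square B.
After 0 turns: (0.0000, 1.0000, 0.0000, 0.0000)
After 1 turn: (0.3500, 0.2000, 0.2000, 0.2500)
After 2 turns: (0.3150, 0.2150, 0.2375, 0.2325)
P(in square E after 2 turns) = 0.2325

0.2325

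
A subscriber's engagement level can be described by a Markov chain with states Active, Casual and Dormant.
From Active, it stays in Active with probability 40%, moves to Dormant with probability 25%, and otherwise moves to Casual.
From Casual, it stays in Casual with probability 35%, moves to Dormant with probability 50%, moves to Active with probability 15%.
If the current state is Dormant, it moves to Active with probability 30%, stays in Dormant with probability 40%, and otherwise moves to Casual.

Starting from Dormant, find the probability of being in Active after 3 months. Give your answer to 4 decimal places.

Propagate the distribution vector 3 months from Dormant.
After 0 months: (0.0000, 0.0000, 1.0000)
After 1 month: (0.3000, 0.3000, 0.4000)
After 2 months: (0.2850, 0.3300, 0.3850)
After 3 months: (0.2790, 0.3308, 0.3903)
P(in Active after 3 months) = 0.2790

0.2790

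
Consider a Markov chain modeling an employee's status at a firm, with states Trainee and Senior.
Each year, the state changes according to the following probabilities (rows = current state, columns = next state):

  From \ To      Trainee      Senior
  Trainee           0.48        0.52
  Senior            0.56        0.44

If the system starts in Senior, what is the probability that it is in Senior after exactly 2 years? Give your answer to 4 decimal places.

Sum over the intermediate state after 1 year:
P = P(Senior→Trainee)·P(Trainee→Senior) + P(Senior→Senior)·P(Senior→Senior)
  = 0.56×0.52 + 0.44×0.44
  = 0.2912 + 0.1936 = 0.4848

0.4848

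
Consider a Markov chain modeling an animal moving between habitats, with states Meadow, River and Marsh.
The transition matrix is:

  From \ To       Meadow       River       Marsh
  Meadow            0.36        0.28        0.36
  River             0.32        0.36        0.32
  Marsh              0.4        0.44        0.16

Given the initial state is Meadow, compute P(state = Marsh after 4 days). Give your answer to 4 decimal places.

0.2878

Propagate the distribution vector 4 days from Meadow.
After 0 days: (1.0000, 0.0000, 0.0000)
After 1 day: (0.3600, 0.2800, 0.3600)
After 2 days: (0.3632, 0.3600, 0.2768)
After 3 days: (0.3567, 0.3531, 0.2902)
After 4 days: (0.3575, 0.3547, 0.2878)
P(in Marsh after 4 days) = 0.2878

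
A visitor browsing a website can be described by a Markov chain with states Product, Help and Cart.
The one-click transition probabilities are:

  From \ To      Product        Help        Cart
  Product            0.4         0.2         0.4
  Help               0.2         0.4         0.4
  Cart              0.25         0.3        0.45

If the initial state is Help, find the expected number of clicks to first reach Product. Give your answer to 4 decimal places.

Let t(s) be the expected number of clicks to first reach Product from state s, with t(Product) = 0. Conditioning on the first click:
t(Help) = 1 + 0.4·t(Help) + 0.4·t(Cart)
t(Cart) = 1 + 0.3·t(Help) + 0.45·t(Cart)
Solving: t(Help) = 4.5238, t(Cart) = 4.2857.
Expected clicks from Help to Product: 4.5238.

4.5238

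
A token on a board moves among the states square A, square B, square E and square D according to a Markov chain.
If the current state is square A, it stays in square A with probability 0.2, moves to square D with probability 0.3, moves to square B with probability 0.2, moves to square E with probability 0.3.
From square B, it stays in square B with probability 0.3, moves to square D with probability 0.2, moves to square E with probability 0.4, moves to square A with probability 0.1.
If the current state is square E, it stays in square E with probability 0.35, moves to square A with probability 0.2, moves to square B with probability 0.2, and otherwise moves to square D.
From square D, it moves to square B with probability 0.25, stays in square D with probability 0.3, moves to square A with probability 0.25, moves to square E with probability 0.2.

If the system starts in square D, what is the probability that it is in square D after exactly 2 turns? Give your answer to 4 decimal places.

Propagate the distribution vector 2 turns from square D.
After 0 turns: (0.0000, 0.0000, 0.0000, 1.0000)
After 1 turn: (0.2500, 0.2500, 0.2000, 0.3000)
After 2 turns: (0.1900, 0.2400, 0.3050, 0.2650)
P(in square D after 2 turns) = 0.2650

0.2650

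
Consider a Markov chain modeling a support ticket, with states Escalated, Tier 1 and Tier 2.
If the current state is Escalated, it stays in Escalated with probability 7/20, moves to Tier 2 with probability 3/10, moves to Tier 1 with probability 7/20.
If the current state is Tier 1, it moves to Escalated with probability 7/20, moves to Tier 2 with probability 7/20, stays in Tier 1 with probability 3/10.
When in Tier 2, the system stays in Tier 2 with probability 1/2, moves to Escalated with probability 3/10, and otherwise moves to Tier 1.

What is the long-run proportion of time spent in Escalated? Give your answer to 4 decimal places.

Let the stationary distribution be π with π = πP and π_1 + π_2 + π_3 = 1.
π_1 = 0.35·π_1 + 0.35·π_2 + 0.3·π_3
π_2 = 0.35·π_1 + 0.3·π_2 + 0.2·π_3
Solving with the normalization constraint gives π = (0.3304, 0.2773, 0.3923).
So the stationary probability of Escalated is 0.3304.

0.3304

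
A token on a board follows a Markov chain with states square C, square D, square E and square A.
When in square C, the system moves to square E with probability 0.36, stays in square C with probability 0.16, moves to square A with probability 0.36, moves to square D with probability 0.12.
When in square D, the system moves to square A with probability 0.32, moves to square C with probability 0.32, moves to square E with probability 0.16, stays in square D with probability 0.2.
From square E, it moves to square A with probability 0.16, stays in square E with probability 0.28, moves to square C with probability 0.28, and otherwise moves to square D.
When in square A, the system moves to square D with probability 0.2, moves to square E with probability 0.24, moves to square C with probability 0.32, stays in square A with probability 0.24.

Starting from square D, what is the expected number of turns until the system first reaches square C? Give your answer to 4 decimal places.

Let t(s) be the expected number of turns to first reach square C from state s, with t(square C) = 0. Conditioning on the first turn:
t(square D) = 1 + 0.2·t(square D) + 0.16·t(square E) + 0.32·t(square A)
t(square E) = 1 + 0.28·t(square D) + 0.28·t(square E) + 0.16·t(square A)
t(square A) = 1 + 0.2·t(square D) + 0.24·t(square E) + 0.24·t(square A)
Solving: t(square D) = 3.2076, t(square E) = 3.3514, t(square A) = 3.2182.
Expected turns from square D to square C: 3.2076.

3.2076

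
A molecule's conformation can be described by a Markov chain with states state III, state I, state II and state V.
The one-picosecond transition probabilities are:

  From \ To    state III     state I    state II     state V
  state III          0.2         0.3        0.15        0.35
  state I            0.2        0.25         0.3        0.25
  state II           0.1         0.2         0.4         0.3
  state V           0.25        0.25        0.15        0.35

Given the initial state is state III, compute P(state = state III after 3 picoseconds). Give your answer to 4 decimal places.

0.1924

Propagate the distribution vector 3 picoseconds from state III.
After 0 picoseconds: (1.0000, 0.0000, 0.0000, 0.0000)
After 1 picosecond: (0.2000, 0.3000, 0.1500, 0.3500)
After 2 picoseconds: (0.2025, 0.2525, 0.2325, 0.3125)
After 3 picoseconds: (0.1924, 0.2485, 0.2460, 0.3131)
P(in state III after 3 picoseconds) = 0.1924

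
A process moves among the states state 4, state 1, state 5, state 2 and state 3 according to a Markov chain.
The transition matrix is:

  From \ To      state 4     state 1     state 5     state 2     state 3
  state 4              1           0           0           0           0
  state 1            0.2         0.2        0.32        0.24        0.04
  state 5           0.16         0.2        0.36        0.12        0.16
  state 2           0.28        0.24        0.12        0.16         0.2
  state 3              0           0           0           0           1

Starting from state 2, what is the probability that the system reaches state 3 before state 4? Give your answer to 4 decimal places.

0.3973

Let h(s) be the probability of absorption at state 3 starting from transient state s. Then h(state 3) = 1 and h(state 4) = 0. By first-step analysis:
h(state 1) = 0.2·0 + 0.2·h(state 1) + 0.32·h(state 5) + 0.24·h(state 2) + 0.04·1
h(state 5) = 0.16·0 + 0.2·h(state 1) + 0.36·h(state 5) + 0.12·h(state 2) + 0.16·1
h(state 2) = 0.28·0 + 0.24·h(state 1) + 0.12·h(state 5) + 0.16·h(state 2) + 0.2·1
Solving: h(state 1) = 0.3417, h(state 5) = 0.4313, h(state 2) = 0.3973.
Starting from state 2, the probability is 0.3973.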